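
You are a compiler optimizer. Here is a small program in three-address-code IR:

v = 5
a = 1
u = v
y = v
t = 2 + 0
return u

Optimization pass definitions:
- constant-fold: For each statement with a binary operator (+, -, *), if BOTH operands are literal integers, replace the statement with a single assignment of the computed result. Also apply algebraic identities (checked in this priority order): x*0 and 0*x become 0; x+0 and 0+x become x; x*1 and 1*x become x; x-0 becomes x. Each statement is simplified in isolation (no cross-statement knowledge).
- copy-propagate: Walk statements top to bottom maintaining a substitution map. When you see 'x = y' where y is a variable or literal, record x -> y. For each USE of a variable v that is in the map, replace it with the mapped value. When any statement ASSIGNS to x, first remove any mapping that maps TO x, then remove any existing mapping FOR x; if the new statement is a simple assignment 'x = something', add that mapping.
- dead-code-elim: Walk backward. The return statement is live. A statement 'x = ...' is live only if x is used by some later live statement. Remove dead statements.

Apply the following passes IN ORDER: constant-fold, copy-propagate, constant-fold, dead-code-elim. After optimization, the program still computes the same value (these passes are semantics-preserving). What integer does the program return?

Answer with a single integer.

Answer: 5

Derivation:
Initial IR:
  v = 5
  a = 1
  u = v
  y = v
  t = 2 + 0
  return u
After constant-fold (6 stmts):
  v = 5
  a = 1
  u = v
  y = v
  t = 2
  return u
After copy-propagate (6 stmts):
  v = 5
  a = 1
  u = 5
  y = 5
  t = 2
  return 5
After constant-fold (6 stmts):
  v = 5
  a = 1
  u = 5
  y = 5
  t = 2
  return 5
After dead-code-elim (1 stmts):
  return 5
Evaluate:
  v = 5  =>  v = 5
  a = 1  =>  a = 1
  u = v  =>  u = 5
  y = v  =>  y = 5
  t = 2 + 0  =>  t = 2
  return u = 5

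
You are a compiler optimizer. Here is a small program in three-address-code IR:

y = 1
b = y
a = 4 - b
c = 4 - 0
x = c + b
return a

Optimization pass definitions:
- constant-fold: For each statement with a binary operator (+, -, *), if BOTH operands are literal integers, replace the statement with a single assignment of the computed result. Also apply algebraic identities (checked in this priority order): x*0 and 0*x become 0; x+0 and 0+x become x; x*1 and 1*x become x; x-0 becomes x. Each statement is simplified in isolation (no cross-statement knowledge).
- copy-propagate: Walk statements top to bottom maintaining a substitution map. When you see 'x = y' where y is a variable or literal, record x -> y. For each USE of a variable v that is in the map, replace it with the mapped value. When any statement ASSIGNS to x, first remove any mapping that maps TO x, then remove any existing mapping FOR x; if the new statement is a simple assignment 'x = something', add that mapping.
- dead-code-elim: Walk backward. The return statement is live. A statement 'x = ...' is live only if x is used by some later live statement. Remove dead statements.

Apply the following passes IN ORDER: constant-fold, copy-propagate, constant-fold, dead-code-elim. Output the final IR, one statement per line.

Answer: a = 3
return a

Derivation:
Initial IR:
  y = 1
  b = y
  a = 4 - b
  c = 4 - 0
  x = c + b
  return a
After constant-fold (6 stmts):
  y = 1
  b = y
  a = 4 - b
  c = 4
  x = c + b
  return a
After copy-propagate (6 stmts):
  y = 1
  b = 1
  a = 4 - 1
  c = 4
  x = 4 + 1
  return a
After constant-fold (6 stmts):
  y = 1
  b = 1
  a = 3
  c = 4
  x = 5
  return a
After dead-code-elim (2 stmts):
  a = 3
  return a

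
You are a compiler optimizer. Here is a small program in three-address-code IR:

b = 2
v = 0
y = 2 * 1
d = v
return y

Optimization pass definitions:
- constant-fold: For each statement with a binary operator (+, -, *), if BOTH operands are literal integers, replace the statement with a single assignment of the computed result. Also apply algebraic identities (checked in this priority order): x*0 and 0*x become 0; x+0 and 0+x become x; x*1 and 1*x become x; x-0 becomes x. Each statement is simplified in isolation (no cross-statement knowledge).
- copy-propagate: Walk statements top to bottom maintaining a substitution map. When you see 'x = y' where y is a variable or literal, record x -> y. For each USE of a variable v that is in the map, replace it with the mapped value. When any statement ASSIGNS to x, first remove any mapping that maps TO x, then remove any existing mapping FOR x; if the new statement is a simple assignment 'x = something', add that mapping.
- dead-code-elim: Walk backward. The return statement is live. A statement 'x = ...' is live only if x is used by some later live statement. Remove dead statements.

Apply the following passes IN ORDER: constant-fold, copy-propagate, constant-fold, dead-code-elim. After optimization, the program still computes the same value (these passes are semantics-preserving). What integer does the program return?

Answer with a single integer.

Initial IR:
  b = 2
  v = 0
  y = 2 * 1
  d = v
  return y
After constant-fold (5 stmts):
  b = 2
  v = 0
  y = 2
  d = v
  return y
After copy-propagate (5 stmts):
  b = 2
  v = 0
  y = 2
  d = 0
  return 2
After constant-fold (5 stmts):
  b = 2
  v = 0
  y = 2
  d = 0
  return 2
After dead-code-elim (1 stmts):
  return 2
Evaluate:
  b = 2  =>  b = 2
  v = 0  =>  v = 0
  y = 2 * 1  =>  y = 2
  d = v  =>  d = 0
  return y = 2

Answer: 2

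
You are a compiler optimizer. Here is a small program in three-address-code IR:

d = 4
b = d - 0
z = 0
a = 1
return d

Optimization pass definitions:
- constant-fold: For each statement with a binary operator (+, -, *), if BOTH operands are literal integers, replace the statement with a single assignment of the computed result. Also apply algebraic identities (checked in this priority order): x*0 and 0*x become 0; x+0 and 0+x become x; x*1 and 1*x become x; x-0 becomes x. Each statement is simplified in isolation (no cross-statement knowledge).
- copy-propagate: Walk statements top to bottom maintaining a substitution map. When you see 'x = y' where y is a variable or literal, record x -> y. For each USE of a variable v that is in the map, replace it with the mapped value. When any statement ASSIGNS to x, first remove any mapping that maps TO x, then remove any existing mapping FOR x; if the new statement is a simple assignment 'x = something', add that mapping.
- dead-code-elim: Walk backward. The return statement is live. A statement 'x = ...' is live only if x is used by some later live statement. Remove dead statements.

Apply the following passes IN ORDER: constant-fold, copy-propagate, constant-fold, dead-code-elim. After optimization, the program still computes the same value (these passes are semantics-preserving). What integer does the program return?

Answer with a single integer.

Answer: 4

Derivation:
Initial IR:
  d = 4
  b = d - 0
  z = 0
  a = 1
  return d
After constant-fold (5 stmts):
  d = 4
  b = d
  z = 0
  a = 1
  return d
After copy-propagate (5 stmts):
  d = 4
  b = 4
  z = 0
  a = 1
  return 4
After constant-fold (5 stmts):
  d = 4
  b = 4
  z = 0
  a = 1
  return 4
After dead-code-elim (1 stmts):
  return 4
Evaluate:
  d = 4  =>  d = 4
  b = d - 0  =>  b = 4
  z = 0  =>  z = 0
  a = 1  =>  a = 1
  return d = 4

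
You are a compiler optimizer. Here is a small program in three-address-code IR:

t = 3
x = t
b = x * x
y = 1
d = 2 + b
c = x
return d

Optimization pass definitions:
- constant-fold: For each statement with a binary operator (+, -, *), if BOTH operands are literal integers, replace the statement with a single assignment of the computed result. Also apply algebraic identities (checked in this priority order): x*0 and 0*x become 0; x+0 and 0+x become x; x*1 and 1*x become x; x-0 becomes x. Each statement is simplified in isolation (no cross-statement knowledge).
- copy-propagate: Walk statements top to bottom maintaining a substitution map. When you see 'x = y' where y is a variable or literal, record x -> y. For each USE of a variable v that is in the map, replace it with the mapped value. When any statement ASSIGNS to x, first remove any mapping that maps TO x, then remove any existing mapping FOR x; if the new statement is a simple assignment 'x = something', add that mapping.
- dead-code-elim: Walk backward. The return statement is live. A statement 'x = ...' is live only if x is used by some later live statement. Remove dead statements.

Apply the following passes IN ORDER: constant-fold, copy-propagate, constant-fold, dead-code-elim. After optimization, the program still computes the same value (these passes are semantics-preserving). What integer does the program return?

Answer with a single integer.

Answer: 11

Derivation:
Initial IR:
  t = 3
  x = t
  b = x * x
  y = 1
  d = 2 + b
  c = x
  return d
After constant-fold (7 stmts):
  t = 3
  x = t
  b = x * x
  y = 1
  d = 2 + b
  c = x
  return d
After copy-propagate (7 stmts):
  t = 3
  x = 3
  b = 3 * 3
  y = 1
  d = 2 + b
  c = 3
  return d
After constant-fold (7 stmts):
  t = 3
  x = 3
  b = 9
  y = 1
  d = 2 + b
  c = 3
  return d
After dead-code-elim (3 stmts):
  b = 9
  d = 2 + b
  return d
Evaluate:
  t = 3  =>  t = 3
  x = t  =>  x = 3
  b = x * x  =>  b = 9
  y = 1  =>  y = 1
  d = 2 + b  =>  d = 11
  c = x  =>  c = 3
  return d = 11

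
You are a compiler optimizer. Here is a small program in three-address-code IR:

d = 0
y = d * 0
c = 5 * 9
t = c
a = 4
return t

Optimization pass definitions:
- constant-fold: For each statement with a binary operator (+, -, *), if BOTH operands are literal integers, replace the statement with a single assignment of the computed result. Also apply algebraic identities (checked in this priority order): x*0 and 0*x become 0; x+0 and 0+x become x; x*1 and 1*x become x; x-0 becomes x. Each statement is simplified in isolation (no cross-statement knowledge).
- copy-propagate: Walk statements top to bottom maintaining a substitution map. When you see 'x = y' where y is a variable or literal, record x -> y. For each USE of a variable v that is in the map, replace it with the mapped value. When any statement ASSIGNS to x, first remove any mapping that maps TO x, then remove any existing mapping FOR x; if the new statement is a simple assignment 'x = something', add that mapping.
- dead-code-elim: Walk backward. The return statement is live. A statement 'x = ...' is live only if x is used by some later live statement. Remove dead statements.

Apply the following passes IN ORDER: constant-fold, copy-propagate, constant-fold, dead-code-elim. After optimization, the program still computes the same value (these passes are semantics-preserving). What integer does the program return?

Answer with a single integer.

Answer: 45

Derivation:
Initial IR:
  d = 0
  y = d * 0
  c = 5 * 9
  t = c
  a = 4
  return t
After constant-fold (6 stmts):
  d = 0
  y = 0
  c = 45
  t = c
  a = 4
  return t
After copy-propagate (6 stmts):
  d = 0
  y = 0
  c = 45
  t = 45
  a = 4
  return 45
After constant-fold (6 stmts):
  d = 0
  y = 0
  c = 45
  t = 45
  a = 4
  return 45
After dead-code-elim (1 stmts):
  return 45
Evaluate:
  d = 0  =>  d = 0
  y = d * 0  =>  y = 0
  c = 5 * 9  =>  c = 45
  t = c  =>  t = 45
  a = 4  =>  a = 4
  return t = 45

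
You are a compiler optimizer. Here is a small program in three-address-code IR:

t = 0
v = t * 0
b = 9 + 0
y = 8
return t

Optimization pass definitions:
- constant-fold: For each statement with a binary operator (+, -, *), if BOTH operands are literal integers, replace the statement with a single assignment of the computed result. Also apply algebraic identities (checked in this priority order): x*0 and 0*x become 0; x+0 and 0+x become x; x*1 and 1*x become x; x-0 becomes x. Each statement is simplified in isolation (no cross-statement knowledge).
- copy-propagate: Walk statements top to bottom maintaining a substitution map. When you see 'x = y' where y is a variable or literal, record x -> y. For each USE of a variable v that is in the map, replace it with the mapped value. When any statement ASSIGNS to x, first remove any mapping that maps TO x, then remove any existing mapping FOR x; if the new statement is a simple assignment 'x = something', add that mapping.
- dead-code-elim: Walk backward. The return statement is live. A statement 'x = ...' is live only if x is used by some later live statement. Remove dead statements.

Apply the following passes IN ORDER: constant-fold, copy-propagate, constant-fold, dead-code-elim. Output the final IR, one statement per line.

Answer: return 0

Derivation:
Initial IR:
  t = 0
  v = t * 0
  b = 9 + 0
  y = 8
  return t
After constant-fold (5 stmts):
  t = 0
  v = 0
  b = 9
  y = 8
  return t
After copy-propagate (5 stmts):
  t = 0
  v = 0
  b = 9
  y = 8
  return 0
After constant-fold (5 stmts):
  t = 0
  v = 0
  b = 9
  y = 8
  return 0
After dead-code-elim (1 stmts):
  return 0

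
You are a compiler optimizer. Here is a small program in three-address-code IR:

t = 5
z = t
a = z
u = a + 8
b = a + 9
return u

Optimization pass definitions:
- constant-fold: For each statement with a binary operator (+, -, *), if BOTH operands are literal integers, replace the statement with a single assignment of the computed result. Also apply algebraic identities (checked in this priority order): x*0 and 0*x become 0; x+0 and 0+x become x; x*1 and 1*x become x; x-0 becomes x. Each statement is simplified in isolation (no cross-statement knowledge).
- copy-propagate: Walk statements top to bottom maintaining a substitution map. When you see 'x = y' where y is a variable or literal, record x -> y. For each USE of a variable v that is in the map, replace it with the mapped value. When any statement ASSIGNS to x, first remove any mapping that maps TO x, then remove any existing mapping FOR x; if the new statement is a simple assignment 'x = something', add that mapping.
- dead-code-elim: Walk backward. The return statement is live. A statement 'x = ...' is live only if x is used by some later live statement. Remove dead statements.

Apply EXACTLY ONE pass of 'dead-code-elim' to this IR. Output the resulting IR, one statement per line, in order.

Applying dead-code-elim statement-by-statement:
  [6] return u  -> KEEP (return); live=['u']
  [5] b = a + 9  -> DEAD (b not live)
  [4] u = a + 8  -> KEEP; live=['a']
  [3] a = z  -> KEEP; live=['z']
  [2] z = t  -> KEEP; live=['t']
  [1] t = 5  -> KEEP; live=[]
Result (5 stmts):
  t = 5
  z = t
  a = z
  u = a + 8
  return u

Answer: t = 5
z = t
a = z
u = a + 8
return u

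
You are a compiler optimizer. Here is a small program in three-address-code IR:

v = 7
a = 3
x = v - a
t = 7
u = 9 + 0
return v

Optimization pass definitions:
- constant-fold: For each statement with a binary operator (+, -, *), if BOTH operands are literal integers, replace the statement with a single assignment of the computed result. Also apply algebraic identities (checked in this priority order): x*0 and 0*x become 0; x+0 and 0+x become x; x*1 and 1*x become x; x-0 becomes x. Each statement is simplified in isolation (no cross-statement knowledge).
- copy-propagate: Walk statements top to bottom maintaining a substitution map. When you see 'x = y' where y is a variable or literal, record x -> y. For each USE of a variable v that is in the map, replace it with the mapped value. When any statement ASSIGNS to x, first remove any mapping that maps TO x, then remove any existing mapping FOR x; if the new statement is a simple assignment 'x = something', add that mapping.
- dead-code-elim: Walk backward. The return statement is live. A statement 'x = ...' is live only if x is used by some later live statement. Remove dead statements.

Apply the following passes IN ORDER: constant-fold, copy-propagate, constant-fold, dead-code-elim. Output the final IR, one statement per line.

Initial IR:
  v = 7
  a = 3
  x = v - a
  t = 7
  u = 9 + 0
  return v
After constant-fold (6 stmts):
  v = 7
  a = 3
  x = v - a
  t = 7
  u = 9
  return v
After copy-propagate (6 stmts):
  v = 7
  a = 3
  x = 7 - 3
  t = 7
  u = 9
  return 7
After constant-fold (6 stmts):
  v = 7
  a = 3
  x = 4
  t = 7
  u = 9
  return 7
After dead-code-elim (1 stmts):
  return 7

Answer: return 7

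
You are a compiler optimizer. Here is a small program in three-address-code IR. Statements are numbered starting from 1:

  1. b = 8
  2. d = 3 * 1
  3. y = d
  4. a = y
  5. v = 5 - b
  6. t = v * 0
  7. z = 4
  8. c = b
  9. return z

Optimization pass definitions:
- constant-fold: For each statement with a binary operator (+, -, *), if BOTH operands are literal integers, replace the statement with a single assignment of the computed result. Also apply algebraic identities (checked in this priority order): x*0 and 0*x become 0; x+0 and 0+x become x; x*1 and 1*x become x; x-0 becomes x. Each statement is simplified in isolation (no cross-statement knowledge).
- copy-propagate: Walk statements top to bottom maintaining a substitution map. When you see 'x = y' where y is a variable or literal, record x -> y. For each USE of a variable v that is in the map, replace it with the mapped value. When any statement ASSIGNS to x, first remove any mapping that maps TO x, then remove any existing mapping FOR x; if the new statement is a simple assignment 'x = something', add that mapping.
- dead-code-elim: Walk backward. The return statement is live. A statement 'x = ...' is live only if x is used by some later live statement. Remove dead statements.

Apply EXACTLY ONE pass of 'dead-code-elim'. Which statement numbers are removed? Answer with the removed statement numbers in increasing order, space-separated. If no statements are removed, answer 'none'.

Backward liveness scan:
Stmt 1 'b = 8': DEAD (b not in live set [])
Stmt 2 'd = 3 * 1': DEAD (d not in live set [])
Stmt 3 'y = d': DEAD (y not in live set [])
Stmt 4 'a = y': DEAD (a not in live set [])
Stmt 5 'v = 5 - b': DEAD (v not in live set [])
Stmt 6 't = v * 0': DEAD (t not in live set [])
Stmt 7 'z = 4': KEEP (z is live); live-in = []
Stmt 8 'c = b': DEAD (c not in live set ['z'])
Stmt 9 'return z': KEEP (return); live-in = ['z']
Removed statement numbers: [1, 2, 3, 4, 5, 6, 8]
Surviving IR:
  z = 4
  return z

Answer: 1 2 3 4 5 6 8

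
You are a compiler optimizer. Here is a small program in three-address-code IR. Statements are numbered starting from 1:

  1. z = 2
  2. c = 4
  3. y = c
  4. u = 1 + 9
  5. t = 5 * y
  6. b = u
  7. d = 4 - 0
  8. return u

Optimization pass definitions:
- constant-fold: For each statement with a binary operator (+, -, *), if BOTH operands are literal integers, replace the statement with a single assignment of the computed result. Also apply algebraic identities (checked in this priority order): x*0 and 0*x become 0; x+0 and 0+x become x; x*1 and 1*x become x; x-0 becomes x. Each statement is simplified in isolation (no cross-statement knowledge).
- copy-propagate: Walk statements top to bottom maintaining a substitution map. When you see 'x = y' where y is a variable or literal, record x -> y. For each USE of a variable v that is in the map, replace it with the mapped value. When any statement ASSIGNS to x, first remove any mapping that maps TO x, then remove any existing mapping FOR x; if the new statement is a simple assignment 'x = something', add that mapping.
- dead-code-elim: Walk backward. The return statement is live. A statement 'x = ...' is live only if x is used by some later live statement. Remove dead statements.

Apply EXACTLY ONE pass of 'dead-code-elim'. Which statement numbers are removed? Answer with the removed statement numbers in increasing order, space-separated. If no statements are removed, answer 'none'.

Backward liveness scan:
Stmt 1 'z = 2': DEAD (z not in live set [])
Stmt 2 'c = 4': DEAD (c not in live set [])
Stmt 3 'y = c': DEAD (y not in live set [])
Stmt 4 'u = 1 + 9': KEEP (u is live); live-in = []
Stmt 5 't = 5 * y': DEAD (t not in live set ['u'])
Stmt 6 'b = u': DEAD (b not in live set ['u'])
Stmt 7 'd = 4 - 0': DEAD (d not in live set ['u'])
Stmt 8 'return u': KEEP (return); live-in = ['u']
Removed statement numbers: [1, 2, 3, 5, 6, 7]
Surviving IR:
  u = 1 + 9
  return u

Answer: 1 2 3 5 6 7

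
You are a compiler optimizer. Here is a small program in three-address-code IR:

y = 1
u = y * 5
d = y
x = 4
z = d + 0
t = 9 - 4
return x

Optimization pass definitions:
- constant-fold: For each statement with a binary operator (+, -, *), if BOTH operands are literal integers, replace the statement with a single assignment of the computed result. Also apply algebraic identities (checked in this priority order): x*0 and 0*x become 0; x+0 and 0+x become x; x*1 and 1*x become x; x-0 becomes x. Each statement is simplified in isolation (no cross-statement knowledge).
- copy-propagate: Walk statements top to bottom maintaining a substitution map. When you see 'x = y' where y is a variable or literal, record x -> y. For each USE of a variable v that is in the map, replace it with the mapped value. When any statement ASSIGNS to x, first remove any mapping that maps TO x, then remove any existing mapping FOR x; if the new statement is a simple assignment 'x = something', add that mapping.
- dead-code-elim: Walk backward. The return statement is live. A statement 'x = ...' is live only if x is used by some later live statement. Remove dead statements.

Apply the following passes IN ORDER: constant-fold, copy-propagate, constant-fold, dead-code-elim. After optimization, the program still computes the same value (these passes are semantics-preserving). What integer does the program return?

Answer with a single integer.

Answer: 4

Derivation:
Initial IR:
  y = 1
  u = y * 5
  d = y
  x = 4
  z = d + 0
  t = 9 - 4
  return x
After constant-fold (7 stmts):
  y = 1
  u = y * 5
  d = y
  x = 4
  z = d
  t = 5
  return x
After copy-propagate (7 stmts):
  y = 1
  u = 1 * 5
  d = 1
  x = 4
  z = 1
  t = 5
  return 4
After constant-fold (7 stmts):
  y = 1
  u = 5
  d = 1
  x = 4
  z = 1
  t = 5
  return 4
After dead-code-elim (1 stmts):
  return 4
Evaluate:
  y = 1  =>  y = 1
  u = y * 5  =>  u = 5
  d = y  =>  d = 1
  x = 4  =>  x = 4
  z = d + 0  =>  z = 1
  t = 9 - 4  =>  t = 5
  return x = 4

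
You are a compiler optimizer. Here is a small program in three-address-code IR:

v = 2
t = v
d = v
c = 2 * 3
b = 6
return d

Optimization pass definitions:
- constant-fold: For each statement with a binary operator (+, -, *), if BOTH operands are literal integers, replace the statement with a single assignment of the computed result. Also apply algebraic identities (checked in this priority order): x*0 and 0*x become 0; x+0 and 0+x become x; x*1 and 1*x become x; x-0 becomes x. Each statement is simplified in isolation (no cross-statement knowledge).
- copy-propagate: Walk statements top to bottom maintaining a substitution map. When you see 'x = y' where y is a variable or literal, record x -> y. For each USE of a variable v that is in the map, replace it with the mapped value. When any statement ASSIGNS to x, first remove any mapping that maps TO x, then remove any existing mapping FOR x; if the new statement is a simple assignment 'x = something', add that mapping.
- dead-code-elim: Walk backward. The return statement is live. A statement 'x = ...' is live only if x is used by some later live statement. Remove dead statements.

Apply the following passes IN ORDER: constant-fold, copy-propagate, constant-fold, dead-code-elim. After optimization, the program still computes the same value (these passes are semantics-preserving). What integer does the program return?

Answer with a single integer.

Initial IR:
  v = 2
  t = v
  d = v
  c = 2 * 3
  b = 6
  return d
After constant-fold (6 stmts):
  v = 2
  t = v
  d = v
  c = 6
  b = 6
  return d
After copy-propagate (6 stmts):
  v = 2
  t = 2
  d = 2
  c = 6
  b = 6
  return 2
After constant-fold (6 stmts):
  v = 2
  t = 2
  d = 2
  c = 6
  b = 6
  return 2
After dead-code-elim (1 stmts):
  return 2
Evaluate:
  v = 2  =>  v = 2
  t = v  =>  t = 2
  d = v  =>  d = 2
  c = 2 * 3  =>  c = 6
  b = 6  =>  b = 6
  return d = 2

Answer: 2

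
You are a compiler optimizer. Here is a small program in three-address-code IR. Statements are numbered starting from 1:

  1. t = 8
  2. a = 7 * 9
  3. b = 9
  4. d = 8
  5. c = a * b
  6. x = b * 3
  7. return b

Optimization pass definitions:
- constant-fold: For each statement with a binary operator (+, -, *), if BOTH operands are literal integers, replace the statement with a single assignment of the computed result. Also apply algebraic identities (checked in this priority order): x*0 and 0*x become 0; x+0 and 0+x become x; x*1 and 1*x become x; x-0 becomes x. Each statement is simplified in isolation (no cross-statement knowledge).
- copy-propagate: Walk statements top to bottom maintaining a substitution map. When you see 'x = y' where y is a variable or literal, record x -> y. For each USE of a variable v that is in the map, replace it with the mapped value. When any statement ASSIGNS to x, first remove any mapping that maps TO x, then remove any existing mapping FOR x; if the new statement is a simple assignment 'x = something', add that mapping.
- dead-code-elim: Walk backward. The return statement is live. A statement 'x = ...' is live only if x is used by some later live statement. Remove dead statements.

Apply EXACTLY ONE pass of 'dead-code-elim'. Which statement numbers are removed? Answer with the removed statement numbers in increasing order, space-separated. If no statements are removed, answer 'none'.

Answer: 1 2 4 5 6

Derivation:
Backward liveness scan:
Stmt 1 't = 8': DEAD (t not in live set [])
Stmt 2 'a = 7 * 9': DEAD (a not in live set [])
Stmt 3 'b = 9': KEEP (b is live); live-in = []
Stmt 4 'd = 8': DEAD (d not in live set ['b'])
Stmt 5 'c = a * b': DEAD (c not in live set ['b'])
Stmt 6 'x = b * 3': DEAD (x not in live set ['b'])
Stmt 7 'return b': KEEP (return); live-in = ['b']
Removed statement numbers: [1, 2, 4, 5, 6]
Surviving IR:
  b = 9
  return b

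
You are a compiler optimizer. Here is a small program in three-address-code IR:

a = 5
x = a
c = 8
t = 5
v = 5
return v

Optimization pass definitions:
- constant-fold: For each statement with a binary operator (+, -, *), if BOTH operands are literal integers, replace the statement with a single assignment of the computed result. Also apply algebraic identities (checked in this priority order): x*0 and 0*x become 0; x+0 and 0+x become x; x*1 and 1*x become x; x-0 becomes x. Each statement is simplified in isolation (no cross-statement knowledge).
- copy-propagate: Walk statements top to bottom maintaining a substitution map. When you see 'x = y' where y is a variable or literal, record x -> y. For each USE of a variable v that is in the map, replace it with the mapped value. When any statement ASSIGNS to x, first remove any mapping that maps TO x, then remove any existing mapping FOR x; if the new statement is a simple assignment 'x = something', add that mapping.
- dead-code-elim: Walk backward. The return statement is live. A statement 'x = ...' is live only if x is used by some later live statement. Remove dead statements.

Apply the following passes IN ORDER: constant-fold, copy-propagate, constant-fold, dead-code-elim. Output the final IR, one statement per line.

Initial IR:
  a = 5
  x = a
  c = 8
  t = 5
  v = 5
  return v
After constant-fold (6 stmts):
  a = 5
  x = a
  c = 8
  t = 5
  v = 5
  return v
After copy-propagate (6 stmts):
  a = 5
  x = 5
  c = 8
  t = 5
  v = 5
  return 5
After constant-fold (6 stmts):
  a = 5
  x = 5
  c = 8
  t = 5
  v = 5
  return 5
After dead-code-elim (1 stmts):
  return 5

Answer: return 5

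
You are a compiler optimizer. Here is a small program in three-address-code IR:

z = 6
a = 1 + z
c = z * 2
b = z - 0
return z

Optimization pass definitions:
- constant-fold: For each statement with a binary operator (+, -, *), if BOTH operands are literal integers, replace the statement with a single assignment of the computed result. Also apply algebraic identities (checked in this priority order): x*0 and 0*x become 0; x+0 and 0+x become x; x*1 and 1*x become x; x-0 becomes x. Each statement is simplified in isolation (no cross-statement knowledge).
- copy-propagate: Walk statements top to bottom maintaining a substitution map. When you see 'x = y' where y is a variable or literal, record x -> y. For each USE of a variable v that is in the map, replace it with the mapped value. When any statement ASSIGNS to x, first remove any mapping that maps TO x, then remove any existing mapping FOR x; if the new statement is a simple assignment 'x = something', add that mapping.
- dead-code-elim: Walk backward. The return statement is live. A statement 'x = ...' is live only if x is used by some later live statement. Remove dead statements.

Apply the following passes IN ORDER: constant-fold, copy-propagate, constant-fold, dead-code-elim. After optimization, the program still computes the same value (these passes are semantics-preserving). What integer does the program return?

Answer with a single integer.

Initial IR:
  z = 6
  a = 1 + z
  c = z * 2
  b = z - 0
  return z
After constant-fold (5 stmts):
  z = 6
  a = 1 + z
  c = z * 2
  b = z
  return z
After copy-propagate (5 stmts):
  z = 6
  a = 1 + 6
  c = 6 * 2
  b = 6
  return 6
After constant-fold (5 stmts):
  z = 6
  a = 7
  c = 12
  b = 6
  return 6
After dead-code-elim (1 stmts):
  return 6
Evaluate:
  z = 6  =>  z = 6
  a = 1 + z  =>  a = 7
  c = z * 2  =>  c = 12
  b = z - 0  =>  b = 6
  return z = 6

Answer: 6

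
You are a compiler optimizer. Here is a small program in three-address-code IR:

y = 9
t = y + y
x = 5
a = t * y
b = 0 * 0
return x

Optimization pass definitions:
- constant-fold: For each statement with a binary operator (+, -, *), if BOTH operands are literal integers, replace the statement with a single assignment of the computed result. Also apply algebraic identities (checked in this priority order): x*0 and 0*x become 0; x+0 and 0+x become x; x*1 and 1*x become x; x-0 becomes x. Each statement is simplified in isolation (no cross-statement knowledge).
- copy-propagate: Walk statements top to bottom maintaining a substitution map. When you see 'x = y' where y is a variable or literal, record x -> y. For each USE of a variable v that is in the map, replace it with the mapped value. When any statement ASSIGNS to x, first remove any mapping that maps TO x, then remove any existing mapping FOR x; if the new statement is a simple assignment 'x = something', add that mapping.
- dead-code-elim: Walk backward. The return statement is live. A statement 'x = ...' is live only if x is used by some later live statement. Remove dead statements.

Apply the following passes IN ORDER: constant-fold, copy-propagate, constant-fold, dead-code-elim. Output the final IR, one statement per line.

Answer: return 5

Derivation:
Initial IR:
  y = 9
  t = y + y
  x = 5
  a = t * y
  b = 0 * 0
  return x
After constant-fold (6 stmts):
  y = 9
  t = y + y
  x = 5
  a = t * y
  b = 0
  return x
After copy-propagate (6 stmts):
  y = 9
  t = 9 + 9
  x = 5
  a = t * 9
  b = 0
  return 5
After constant-fold (6 stmts):
  y = 9
  t = 18
  x = 5
  a = t * 9
  b = 0
  return 5
After dead-code-elim (1 stmts):
  return 5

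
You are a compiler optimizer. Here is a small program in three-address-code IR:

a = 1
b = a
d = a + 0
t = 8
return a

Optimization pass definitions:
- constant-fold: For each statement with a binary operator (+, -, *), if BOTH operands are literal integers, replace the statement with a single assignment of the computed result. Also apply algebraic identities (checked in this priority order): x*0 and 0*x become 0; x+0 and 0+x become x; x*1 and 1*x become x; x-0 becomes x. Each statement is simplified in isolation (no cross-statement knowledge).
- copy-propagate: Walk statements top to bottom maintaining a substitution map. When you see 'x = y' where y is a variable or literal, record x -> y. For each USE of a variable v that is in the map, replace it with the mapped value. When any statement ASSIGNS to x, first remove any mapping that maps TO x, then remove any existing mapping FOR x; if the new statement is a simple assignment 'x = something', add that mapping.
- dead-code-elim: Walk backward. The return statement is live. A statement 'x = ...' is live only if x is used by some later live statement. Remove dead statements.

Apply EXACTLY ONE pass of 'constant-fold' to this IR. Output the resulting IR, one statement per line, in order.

Answer: a = 1
b = a
d = a
t = 8
return a

Derivation:
Applying constant-fold statement-by-statement:
  [1] a = 1  (unchanged)
  [2] b = a  (unchanged)
  [3] d = a + 0  -> d = a
  [4] t = 8  (unchanged)
  [5] return a  (unchanged)
Result (5 stmts):
  a = 1
  b = a
  d = a
  t = 8
  return a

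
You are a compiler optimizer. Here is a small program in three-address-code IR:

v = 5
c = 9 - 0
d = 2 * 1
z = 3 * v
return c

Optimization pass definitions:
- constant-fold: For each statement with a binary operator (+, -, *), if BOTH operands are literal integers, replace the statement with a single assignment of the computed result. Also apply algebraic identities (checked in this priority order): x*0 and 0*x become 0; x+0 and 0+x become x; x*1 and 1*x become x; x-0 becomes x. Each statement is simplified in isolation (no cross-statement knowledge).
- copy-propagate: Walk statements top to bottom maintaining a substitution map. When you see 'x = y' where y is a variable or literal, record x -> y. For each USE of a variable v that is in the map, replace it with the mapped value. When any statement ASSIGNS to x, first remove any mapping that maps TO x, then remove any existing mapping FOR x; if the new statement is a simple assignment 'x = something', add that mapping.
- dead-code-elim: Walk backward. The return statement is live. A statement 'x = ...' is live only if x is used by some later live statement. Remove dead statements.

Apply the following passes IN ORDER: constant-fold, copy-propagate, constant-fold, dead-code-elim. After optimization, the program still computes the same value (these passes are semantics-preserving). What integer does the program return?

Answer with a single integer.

Answer: 9

Derivation:
Initial IR:
  v = 5
  c = 9 - 0
  d = 2 * 1
  z = 3 * v
  return c
After constant-fold (5 stmts):
  v = 5
  c = 9
  d = 2
  z = 3 * v
  return c
After copy-propagate (5 stmts):
  v = 5
  c = 9
  d = 2
  z = 3 * 5
  return 9
After constant-fold (5 stmts):
  v = 5
  c = 9
  d = 2
  z = 15
  return 9
After dead-code-elim (1 stmts):
  return 9
Evaluate:
  v = 5  =>  v = 5
  c = 9 - 0  =>  c = 9
  d = 2 * 1  =>  d = 2
  z = 3 * v  =>  z = 15
  return c = 9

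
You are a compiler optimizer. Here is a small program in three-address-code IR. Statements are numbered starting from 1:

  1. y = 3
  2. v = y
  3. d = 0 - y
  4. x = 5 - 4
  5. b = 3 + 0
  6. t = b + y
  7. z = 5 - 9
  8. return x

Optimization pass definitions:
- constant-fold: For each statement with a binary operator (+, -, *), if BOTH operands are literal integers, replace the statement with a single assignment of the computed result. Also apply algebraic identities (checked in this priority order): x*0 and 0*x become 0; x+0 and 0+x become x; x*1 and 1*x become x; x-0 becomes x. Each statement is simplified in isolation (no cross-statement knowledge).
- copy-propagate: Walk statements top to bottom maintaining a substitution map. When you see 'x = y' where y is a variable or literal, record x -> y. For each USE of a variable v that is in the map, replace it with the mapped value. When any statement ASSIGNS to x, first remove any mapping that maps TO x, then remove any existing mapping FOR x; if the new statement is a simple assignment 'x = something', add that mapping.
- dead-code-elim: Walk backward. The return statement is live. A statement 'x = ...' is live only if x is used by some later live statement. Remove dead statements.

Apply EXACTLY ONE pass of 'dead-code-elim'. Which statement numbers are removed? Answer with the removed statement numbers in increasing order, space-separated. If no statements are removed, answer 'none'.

Answer: 1 2 3 5 6 7

Derivation:
Backward liveness scan:
Stmt 1 'y = 3': DEAD (y not in live set [])
Stmt 2 'v = y': DEAD (v not in live set [])
Stmt 3 'd = 0 - y': DEAD (d not in live set [])
Stmt 4 'x = 5 - 4': KEEP (x is live); live-in = []
Stmt 5 'b = 3 + 0': DEAD (b not in live set ['x'])
Stmt 6 't = b + y': DEAD (t not in live set ['x'])
Stmt 7 'z = 5 - 9': DEAD (z not in live set ['x'])
Stmt 8 'return x': KEEP (return); live-in = ['x']
Removed statement numbers: [1, 2, 3, 5, 6, 7]
Surviving IR:
  x = 5 - 4
  return x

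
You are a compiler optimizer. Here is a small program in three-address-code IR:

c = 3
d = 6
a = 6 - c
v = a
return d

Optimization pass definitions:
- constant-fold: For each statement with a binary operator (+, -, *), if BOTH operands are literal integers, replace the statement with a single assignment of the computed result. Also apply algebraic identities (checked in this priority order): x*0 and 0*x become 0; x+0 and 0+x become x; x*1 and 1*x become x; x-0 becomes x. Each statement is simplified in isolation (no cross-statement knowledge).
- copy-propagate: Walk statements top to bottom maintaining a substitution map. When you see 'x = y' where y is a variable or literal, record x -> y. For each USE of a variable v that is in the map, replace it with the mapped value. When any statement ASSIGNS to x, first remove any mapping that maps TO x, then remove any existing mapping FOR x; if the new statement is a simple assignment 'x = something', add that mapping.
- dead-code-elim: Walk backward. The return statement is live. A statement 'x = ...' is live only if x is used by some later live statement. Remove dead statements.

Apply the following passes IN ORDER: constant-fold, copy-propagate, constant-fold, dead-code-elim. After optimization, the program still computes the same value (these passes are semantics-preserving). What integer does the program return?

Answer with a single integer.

Answer: 6

Derivation:
Initial IR:
  c = 3
  d = 6
  a = 6 - c
  v = a
  return d
After constant-fold (5 stmts):
  c = 3
  d = 6
  a = 6 - c
  v = a
  return d
After copy-propagate (5 stmts):
  c = 3
  d = 6
  a = 6 - 3
  v = a
  return 6
After constant-fold (5 stmts):
  c = 3
  d = 6
  a = 3
  v = a
  return 6
After dead-code-elim (1 stmts):
  return 6
Evaluate:
  c = 3  =>  c = 3
  d = 6  =>  d = 6
  a = 6 - c  =>  a = 3
  v = a  =>  v = 3
  return d = 6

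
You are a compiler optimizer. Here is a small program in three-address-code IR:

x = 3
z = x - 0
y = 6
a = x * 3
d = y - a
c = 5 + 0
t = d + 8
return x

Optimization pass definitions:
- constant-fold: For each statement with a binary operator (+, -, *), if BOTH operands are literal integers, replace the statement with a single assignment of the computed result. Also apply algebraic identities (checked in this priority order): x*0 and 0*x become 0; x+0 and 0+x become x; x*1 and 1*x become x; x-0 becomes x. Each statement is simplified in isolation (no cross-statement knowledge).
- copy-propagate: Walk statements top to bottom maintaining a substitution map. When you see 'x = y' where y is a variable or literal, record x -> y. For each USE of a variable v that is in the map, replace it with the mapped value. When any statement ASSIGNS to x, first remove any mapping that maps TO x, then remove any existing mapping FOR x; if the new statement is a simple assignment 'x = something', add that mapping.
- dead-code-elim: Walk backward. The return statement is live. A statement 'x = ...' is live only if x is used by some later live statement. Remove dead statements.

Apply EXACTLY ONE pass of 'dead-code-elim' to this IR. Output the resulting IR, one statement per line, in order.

Applying dead-code-elim statement-by-statement:
  [8] return x  -> KEEP (return); live=['x']
  [7] t = d + 8  -> DEAD (t not live)
  [6] c = 5 + 0  -> DEAD (c not live)
  [5] d = y - a  -> DEAD (d not live)
  [4] a = x * 3  -> DEAD (a not live)
  [3] y = 6  -> DEAD (y not live)
  [2] z = x - 0  -> DEAD (z not live)
  [1] x = 3  -> KEEP; live=[]
Result (2 stmts):
  x = 3
  return x

Answer: x = 3
return x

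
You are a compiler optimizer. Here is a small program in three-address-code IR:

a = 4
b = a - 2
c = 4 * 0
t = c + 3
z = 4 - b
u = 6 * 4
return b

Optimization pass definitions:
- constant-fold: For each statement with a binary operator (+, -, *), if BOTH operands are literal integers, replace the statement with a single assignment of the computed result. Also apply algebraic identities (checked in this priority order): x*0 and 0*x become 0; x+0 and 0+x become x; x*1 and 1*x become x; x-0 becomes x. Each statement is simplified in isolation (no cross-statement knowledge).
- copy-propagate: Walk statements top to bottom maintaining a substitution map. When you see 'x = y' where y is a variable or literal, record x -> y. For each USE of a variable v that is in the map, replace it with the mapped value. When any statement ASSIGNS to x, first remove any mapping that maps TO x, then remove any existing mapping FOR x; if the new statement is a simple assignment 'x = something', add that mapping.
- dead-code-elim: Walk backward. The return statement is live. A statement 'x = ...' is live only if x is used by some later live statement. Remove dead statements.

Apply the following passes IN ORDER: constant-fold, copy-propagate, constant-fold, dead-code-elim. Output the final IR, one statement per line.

Answer: b = 2
return b

Derivation:
Initial IR:
  a = 4
  b = a - 2
  c = 4 * 0
  t = c + 3
  z = 4 - b
  u = 6 * 4
  return b
After constant-fold (7 stmts):
  a = 4
  b = a - 2
  c = 0
  t = c + 3
  z = 4 - b
  u = 24
  return b
After copy-propagate (7 stmts):
  a = 4
  b = 4 - 2
  c = 0
  t = 0 + 3
  z = 4 - b
  u = 24
  return b
After constant-fold (7 stmts):
  a = 4
  b = 2
  c = 0
  t = 3
  z = 4 - b
  u = 24
  return b
After dead-code-elim (2 stmts):
  b = 2
  return b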